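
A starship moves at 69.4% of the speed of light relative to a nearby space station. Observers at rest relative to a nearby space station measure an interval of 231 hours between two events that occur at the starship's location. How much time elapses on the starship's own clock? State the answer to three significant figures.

166 hours

Lorentz factor: γ = (1 − 0.481636)^(−1/2) = 1.3889.
The moving clock records proper time: Δτ = Δt/γ = 231/1.3889 = 166 hours.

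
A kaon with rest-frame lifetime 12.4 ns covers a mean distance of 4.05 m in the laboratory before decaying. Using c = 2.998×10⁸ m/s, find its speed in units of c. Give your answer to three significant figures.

d = βγcτ ⇒ βγ = d/(cτ) = 4.050 m / (3.71752 m) = 1.0894.
β = (βγ)/√(1+(βγ)²) = 1.0894/√2.18679 = 0.737.

0.737c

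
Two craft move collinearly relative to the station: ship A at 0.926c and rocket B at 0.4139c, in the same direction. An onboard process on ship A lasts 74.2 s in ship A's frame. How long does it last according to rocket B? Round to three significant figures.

133 s

The velocity of ship A relative to rocket B is (0.926 − 0.4139)c / (1 − 0.926×0.4139) = 0.83035c; relative speed 0.83035c.
At |u| = 0.83035c, γ = (1 − 0.689481)^(−1/2) = 1.7946.
Ship A's interval is proper; time dilation gives Δt_B = γΔτ = 1.7946 × 74.2 s = 133 s.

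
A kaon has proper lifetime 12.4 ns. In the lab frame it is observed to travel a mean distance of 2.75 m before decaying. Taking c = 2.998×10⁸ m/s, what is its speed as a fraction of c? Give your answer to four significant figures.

0.5947c

d = βγcτ ⇒ βγ = d/(cτ) = 2.750 m / (3.71752 m) = 0.73974.
β = (βγ)/√(1+(βγ)²) = 0.73974/√1.547215 = 0.5947.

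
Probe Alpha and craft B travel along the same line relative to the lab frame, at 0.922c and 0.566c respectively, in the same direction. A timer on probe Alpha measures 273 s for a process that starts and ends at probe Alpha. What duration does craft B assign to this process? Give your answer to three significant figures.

409 s

The velocity of probe Alpha relative to craft B is (0.922 − 0.566)c / (1 − 0.922×0.566) = 0.74454c; relative speed 0.74454c.
At |u| = 0.74454c, γ = (1 − 0.55434)^(−1/2) = 1.498.
The clock on probe Alpha records proper time, so craft B measures Δt = γΔτ = 1.498 × 273 = 409 s.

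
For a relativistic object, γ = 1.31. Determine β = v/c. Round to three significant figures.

β = √(1 − 1/γ²) = √(1 − 1/1.7161) = √0.417283 = 0.646.

0.646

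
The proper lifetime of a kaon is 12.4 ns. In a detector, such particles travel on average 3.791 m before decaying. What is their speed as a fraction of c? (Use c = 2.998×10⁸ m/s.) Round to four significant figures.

d = βγcτ ⇒ βγ = d/(cτ) = 3.791 m / (3.71752 m) = 1.0198.
β = (βγ)/√(1+(βγ)²) = 1.0198/√2.03999 = 0.7140.

0.7140c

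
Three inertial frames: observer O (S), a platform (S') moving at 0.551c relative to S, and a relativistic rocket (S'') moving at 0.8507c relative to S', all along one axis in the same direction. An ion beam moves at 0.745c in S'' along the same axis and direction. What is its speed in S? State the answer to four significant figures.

Compose velocities in two stages. Stage 1 (into S'): u₁ = (0.745+0.8507)/(1+0.745×0.8507) = 0.9767.
Stage 2 (into S): u = (0.9767+0.551)/(1+0.9767×0.551) = 0.9932, so the speed is 0.9932c.

0.9932c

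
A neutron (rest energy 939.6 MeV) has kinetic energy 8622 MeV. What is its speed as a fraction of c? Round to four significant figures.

γ = 1 + K/(mc²) = 1 + 8622/939.6 = 10.176.
β = √(1 − 1/γ²) = √(1 − 0.00965708) = √0.99034292 = 0.9952.

0.9952c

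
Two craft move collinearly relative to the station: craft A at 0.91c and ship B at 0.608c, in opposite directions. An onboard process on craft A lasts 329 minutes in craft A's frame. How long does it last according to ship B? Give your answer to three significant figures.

1550 minutes

Transform craft A's velocity into ship B's frame: (0.91 + 0.608)/(1 + 0.91·0.608) = 1.518/1.55328, so the relative speed is 0.97729c.
At |u| = 0.97729c, γ = (1 − 0.955096)^(−1/2) = 4.7191.
The clock on craft A records proper time, so ship B measures Δt = γΔτ = 4.7191 × 329 = 1550 minutes.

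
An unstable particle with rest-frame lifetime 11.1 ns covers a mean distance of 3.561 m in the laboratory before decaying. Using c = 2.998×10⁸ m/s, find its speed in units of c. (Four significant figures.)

0.7306c

d = βγcτ ⇒ βγ = d/(cτ) = 3.561 m / (3.32778 m) = 1.0701.
β = (βγ)/√(1+(βγ)²) = 1.0701/√2.14511 = 0.7306.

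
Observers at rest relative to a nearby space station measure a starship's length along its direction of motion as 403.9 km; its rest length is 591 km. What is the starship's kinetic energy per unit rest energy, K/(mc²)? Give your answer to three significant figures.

0.463

Length contraction gives γ = L₀/L = 591/403.9 = 1.46323.
K/(mc²) = γ − 1 = 1.46323 − 1 = 0.463.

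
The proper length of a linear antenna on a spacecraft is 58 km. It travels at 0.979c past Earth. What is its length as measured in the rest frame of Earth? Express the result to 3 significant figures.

11.8 km

γ = 1/√(1 − β²) = 1/√(1 − 0.958441) = 1/√0.041559 = 1/0.20386 = 4.9053.
Along the direction of motion the measured length is L₀/γ = 58/4.9053 = 11.8 km.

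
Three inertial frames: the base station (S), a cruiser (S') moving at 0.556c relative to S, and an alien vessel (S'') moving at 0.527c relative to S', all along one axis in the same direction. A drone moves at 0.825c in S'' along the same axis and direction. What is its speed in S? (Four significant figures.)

First combine the drone and alien vessel (S''→S'): u₁ = (0.825 + 0.527)/(1 + 0.825×0.527) = 1.352/1.434775 = 0.94231.
Then combine with the cruiser (S'→S): u = (0.94231 + 0.556)/(1 + 0.94231×0.556) = 1.49831/1.52392436 = 0.98319.

0.9832c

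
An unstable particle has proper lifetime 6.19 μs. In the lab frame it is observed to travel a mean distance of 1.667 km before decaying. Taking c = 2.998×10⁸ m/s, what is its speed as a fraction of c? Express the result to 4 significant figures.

0.6683c

Let x = d/(cτ) = 1667 m / (2.998×10⁸ m/s × 6.190×10^-6 s) = 0.89828. Since d = βγcτ, x = βγ = β/√(1−β²).
Solving: β² = x²/(1+x²) = 0.806907/1.806907 = 0.446568, so β = 0.6683.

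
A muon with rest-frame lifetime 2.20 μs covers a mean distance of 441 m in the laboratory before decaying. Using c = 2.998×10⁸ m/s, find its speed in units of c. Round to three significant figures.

Lab distance = (lab lifetime)·v = γτ·βc, so βγ = d/(cτ) = 441.0/(2.998×10⁸ × 2.200×10^-6) = 0.66863.
With βγ = 0.66863: γ² = 1 + (βγ)² = 1.447066, and β = (βγ)/γ = 0.66863/1.20294 = 0.556.

0.556c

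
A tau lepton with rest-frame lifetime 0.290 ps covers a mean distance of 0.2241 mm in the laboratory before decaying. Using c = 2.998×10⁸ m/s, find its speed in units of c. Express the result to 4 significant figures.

0.9323c

d = βγcτ ⇒ βγ = d/(cτ) = 2.241×10^-4 m / (8.6942×10^-5 m) = 2.5776.
β = (βγ)/√(1+(βγ)²) = 2.5776/√7.64402 = 0.9323.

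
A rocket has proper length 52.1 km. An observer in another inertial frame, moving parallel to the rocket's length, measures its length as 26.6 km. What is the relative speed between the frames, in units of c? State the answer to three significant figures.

0.860c

Length contraction gives γ = L₀/L = 52.1/26.6 = 1.9586.
β = √(1 − 1/γ²) = √0.73932 = 0.860.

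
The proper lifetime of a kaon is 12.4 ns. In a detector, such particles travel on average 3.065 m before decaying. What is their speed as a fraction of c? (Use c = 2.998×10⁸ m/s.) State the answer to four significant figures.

Let x = d/(cτ) = 3.065 m / (2.998×10⁸ m/s × 1.240×10^-8 s) = 0.82447. Since d = βγcτ, x = βγ = β/√(1−β²).
Solving: β² = x²/(1+x²) = 0.679751/1.679751 = 0.404674, so β = 0.6361.

0.6361c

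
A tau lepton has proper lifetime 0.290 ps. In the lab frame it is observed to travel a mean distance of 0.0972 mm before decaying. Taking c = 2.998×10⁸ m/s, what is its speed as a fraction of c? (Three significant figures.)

0.745c

d = βγcτ ⇒ βγ = d/(cτ) = 9.720×10^-5 m / (8.6942×10^-5 m) = 1.118.
β = (βγ)/√(1+(βγ)²) = 1.118/√2.24992 = 0.745.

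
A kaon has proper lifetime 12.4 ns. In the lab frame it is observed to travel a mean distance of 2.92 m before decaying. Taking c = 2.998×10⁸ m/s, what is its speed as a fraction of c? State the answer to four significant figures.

Let x = d/(cτ) = 2.920 m / (2.998×10⁸ m/s × 1.240×10^-8 s) = 0.78547. Since d = βγcτ, x = βγ = β/√(1−β²).
Solving: β² = x²/(1+x²) = 0.616963/1.616963 = 0.381557, so β = 0.6177.

0.6177c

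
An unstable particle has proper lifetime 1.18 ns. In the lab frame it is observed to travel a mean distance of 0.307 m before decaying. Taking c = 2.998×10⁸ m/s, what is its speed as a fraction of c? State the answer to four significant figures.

0.6554c

Lab distance = (lab lifetime)·v = γτ·βc, so βγ = d/(cτ) = 0.3070/(2.998×10⁸ × 1.180×10^-9) = 0.86781.
With βγ = 0.86781: γ² = 1 + (βγ)² = 1.753094, and β = (βγ)/γ = 0.86781/1.32404 = 0.6554.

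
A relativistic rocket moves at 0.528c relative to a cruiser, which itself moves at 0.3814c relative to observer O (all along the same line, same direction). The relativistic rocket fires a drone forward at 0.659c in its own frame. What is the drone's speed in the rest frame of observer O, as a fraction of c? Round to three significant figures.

0.945c

First combine the drone and relativistic rocket (S''→S'): u₁ = (0.659 + 0.528)/(1 + 0.659×0.528) = 1.187/1.347952 = 0.8806.
Then combine with the cruiser (S'→S): u = (0.8806 + 0.3814)/(1 + 0.8806×0.3814) = 1.262/1.33586084 = 0.94471.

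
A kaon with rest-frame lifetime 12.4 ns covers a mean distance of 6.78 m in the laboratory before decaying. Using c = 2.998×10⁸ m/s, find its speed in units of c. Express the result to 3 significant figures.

Let x = d/(cτ) = 6.780 m / (2.998×10⁸ m/s × 1.240×10^-8 s) = 1.8238. Since d = βγcτ, x = βγ = β/√(1−β²).
Solving: β² = x²/(1+x²) = 3.32625/4.32625 = 0.768853, so β = 0.877.

0.877c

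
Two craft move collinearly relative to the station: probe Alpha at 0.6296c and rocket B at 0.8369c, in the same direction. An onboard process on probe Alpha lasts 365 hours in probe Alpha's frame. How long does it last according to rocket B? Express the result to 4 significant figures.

406.1 hours

Speed of probe Alpha in rocket B's frame: u = (v_A − v_B)/(1 − v_A v_B/c²) = (0.6296 − 0.8369)/(1 − 0.6296×0.8369) = −0.2073/0.47308776 = −0.43819; |u| = 0.43819c.
γ for this relative speed: γ = 1/√(1 − 0.19201) = 1.1125.
The clock on probe Alpha records proper time, so rocket B measures Δt = γΔτ = 1.1125 × 365 = 406.1 hours.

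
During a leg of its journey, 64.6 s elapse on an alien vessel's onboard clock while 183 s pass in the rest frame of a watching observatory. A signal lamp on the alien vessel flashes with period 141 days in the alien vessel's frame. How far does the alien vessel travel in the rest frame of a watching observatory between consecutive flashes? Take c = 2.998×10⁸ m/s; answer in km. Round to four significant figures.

γ = Δt/Δτ = 183/64.6 = 2.83282.
β = √(1 − 1/γ²) = 0.93562. Lab-frame period = γτ = 2.83282×141 days = 399.43 days. Distance = βc × γτ = 0.93562 × 2.998×10⁸ m/s × 34510752 s = 9.6802×10^15 m = 9.680×10^12 km.

9.680×10^12 km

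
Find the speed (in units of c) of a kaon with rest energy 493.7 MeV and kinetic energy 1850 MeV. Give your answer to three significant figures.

K = (γ−1)mc², so γ = 1 + 1850/493.7 = 4.7472.
Then v/c = √(1 − γ⁻²) = √(1 − 0.0443736) = √0.9556264 = 0.978.

0.978c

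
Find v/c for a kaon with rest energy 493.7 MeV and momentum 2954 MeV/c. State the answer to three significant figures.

pc/(mc²) = 2954/493.7 = 5.9834 = βγ = β/√(1−β²).
So β² = x²/(1 + x²) with x = 5.9834: x² = 35.8011, β² = 35.8011/36.8011 = 0.972827, β = 0.986.

0.986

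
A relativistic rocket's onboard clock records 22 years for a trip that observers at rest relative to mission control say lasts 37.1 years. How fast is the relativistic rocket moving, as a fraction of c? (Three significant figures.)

γ = Δt/Δτ = 37.1/22 = 1.6864.
β = √(1 − 1/γ²) = √(1 − 0.351624) = √0.648376 = 0.805.

0.805c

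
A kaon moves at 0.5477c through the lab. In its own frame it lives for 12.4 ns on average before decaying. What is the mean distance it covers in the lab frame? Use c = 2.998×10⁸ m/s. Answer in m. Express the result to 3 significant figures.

2.43 m

With β = 0.5477, γ = 1/√(1 − 0.5477²) = 1/√0.70002471 = 1.1952.
Lab-frame lifetime: Δt = γτ = 1.1952 × 12.4 ns = 14.82 ns.
Distance: d = vΔt = 0.5477 × 2.998×10⁸ m/s × 1.4820×10^-8 s = 2.43 m.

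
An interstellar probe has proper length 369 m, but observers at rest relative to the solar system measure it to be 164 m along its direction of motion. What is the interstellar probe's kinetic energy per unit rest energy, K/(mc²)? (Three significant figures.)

γ = L₀/L = 369/164 = 2.25.
K/(mc²) = γ − 1 = 2.25 − 1 = 1.25.

1.25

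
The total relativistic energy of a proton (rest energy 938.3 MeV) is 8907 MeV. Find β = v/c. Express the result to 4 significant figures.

0.9944

γ = E/(mc²) = 8907/938.3 = 9.4927.
β = √(1 − 1/γ²) = √(1 − 0.0110974) = √0.9889026 = 0.9944.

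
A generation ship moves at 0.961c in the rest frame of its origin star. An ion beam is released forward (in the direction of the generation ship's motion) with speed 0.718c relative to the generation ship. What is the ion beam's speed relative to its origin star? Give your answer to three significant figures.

0.993c

In units of c, u = (u' + v)/(1 + u'v) with u' = 0.718 and v = 0.961.
Numerator: 0.718 + 0.961 = 1.679. Denominator: 1 + (0.718)(0.961) = 1.689998.
u = 1.679/1.689998 = 0.99349, so the speed is 0.993c.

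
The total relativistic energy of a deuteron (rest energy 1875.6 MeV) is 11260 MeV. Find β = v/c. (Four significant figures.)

0.9860

γ = E/(mc²) = 11260/1875.6 = 6.0034.
β = √(1 − 1/γ²) = √(1 − 0.0277463) = √0.9722537 = 0.9860.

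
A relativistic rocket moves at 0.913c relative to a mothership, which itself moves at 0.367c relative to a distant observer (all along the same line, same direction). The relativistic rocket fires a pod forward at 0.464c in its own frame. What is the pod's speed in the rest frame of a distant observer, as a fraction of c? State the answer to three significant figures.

Compose velocities in two stages. Stage 1 (into S'): u₁ = (0.464+0.913)/(1+0.464×0.913) = 0.96724.
Stage 2 (into S): u = (0.96724+0.367)/(1+0.96724×0.367) = 0.9847, so the speed is 0.985c.

0.985c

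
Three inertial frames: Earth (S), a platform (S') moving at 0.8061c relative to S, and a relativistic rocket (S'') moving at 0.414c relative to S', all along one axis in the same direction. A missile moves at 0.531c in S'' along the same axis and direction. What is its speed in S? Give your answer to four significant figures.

0.9731c

First combine the missile and relativistic rocket (S''→S'): u₁ = (0.531 + 0.414)/(1 + 0.531×0.414) = 0.945/1.219834 = 0.7747.
Then combine with the platform (S'→S): u = (0.7747 + 0.8061)/(1 + 0.7747×0.8061) = 1.5808/1.62448567 = 0.97311.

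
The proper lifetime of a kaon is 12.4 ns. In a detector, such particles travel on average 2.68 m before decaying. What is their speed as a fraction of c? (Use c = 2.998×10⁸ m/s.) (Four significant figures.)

Lab distance = (lab lifetime)·v = γτ·βc, so βγ = d/(cτ) = 2.680/(2.998×10⁸ × 1.240×10^-8) = 0.72091.
With βγ = 0.72091: γ² = 1 + (βγ)² = 1.519711, and β = (βγ)/γ = 0.72091/1.23277 = 0.5848.

0.5848c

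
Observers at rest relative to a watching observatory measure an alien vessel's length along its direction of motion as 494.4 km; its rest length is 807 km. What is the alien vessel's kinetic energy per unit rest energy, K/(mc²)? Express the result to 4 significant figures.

0.6323

From L = L₀/γ: γ = 807/494.4 = 1.63228.
Since K = (γ−1)mc², K/(mc²) = 1.63228 − 1 = 0.6323.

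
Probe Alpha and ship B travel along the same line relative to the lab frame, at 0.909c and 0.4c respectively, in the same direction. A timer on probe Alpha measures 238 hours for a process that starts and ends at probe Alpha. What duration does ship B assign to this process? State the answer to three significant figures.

Speed of probe Alpha in ship B's frame: u = (v_A − v_B)/(1 − v_A v_B/c²) = (0.909 − 0.4)/(1 − 0.909×0.4) = 0.509/0.6364 = 0.79981; |u| = 0.79981c.
At |u| = 0.79981c, γ = (1 − 0.639696)^(−1/2) = 1.666.
Probe Alpha's interval is proper; time dilation gives Δt_B = γΔτ = 1.666 × 238 hours = 397 hours.

397 hours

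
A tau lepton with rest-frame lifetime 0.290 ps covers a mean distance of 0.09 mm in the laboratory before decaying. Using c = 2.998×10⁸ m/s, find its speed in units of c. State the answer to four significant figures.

0.7192c

Lab distance = (lab lifetime)·v = γτ·βc, so βγ = d/(cτ) = 9.000×10^-5/(2.998×10⁸ × 2.900×10^-13) = 1.0352.
With βγ = 1.0352: γ² = 1 + (βγ)² = 2.07164, and β = (βγ)/γ = 1.0352/1.43932 = 0.7192.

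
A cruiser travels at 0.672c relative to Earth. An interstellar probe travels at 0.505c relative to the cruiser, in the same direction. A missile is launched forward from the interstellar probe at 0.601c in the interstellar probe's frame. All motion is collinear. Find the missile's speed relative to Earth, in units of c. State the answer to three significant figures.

0.968c

First combine the missile and interstellar probe (S''→S'): u₁ = (0.601 + 0.505)/(1 + 0.601×0.505) = 1.106/1.303505 = 0.84848.
Then combine with the cruiser (S'→S): u = (0.84848 + 0.672)/(1 + 0.84848×0.672) = 1.52048/1.57017856 = 0.96835.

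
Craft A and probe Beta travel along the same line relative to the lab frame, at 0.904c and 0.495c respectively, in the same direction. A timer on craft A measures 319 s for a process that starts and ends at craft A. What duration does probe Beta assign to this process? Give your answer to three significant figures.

The velocity of craft A relative to probe Beta is (0.904 − 0.495)c / (1 − 0.904×0.495) = 0.74024c; relative speed 0.74024c.
At |u| = 0.74024c, γ = (1 − 0.547955)^(−1/2) = 1.4873.
The clock on craft A records proper time, so probe Beta measures Δt = γΔτ = 1.4873 × 319 = 474 s.

474 s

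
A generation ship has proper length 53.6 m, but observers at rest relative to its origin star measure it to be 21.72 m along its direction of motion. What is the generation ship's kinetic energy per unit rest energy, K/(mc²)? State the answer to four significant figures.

γ = L₀/L = 53.6/21.72 = 2.46777.
Since K = (γ−1)mc², K/(mc²) = 2.46777 − 1 = 1.468.

1.468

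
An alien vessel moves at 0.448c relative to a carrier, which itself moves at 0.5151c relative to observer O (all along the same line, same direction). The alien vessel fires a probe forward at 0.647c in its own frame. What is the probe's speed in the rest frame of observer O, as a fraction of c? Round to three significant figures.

Compose velocities in two stages. Stage 1 (into S'): u₁ = (0.647+0.448)/(1+0.647×0.448) = 0.84893.
Stage 2 (into S): u = (0.84893+0.5151)/(1+0.84893×0.5151) = 0.94903, so the speed is 0.949c.

0.949c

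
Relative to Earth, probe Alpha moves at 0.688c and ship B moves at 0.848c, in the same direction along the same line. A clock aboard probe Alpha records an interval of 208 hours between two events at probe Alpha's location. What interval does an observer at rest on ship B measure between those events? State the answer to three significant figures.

Transform probe Alpha's velocity into ship B's frame: (0.688 − 0.848)/(1 − 0.688·0.848) = −0.16/0.416576, so the relative speed is 0.38408c.
γ for this relative speed: γ = 1/√(1 − 0.147517) = 1.0831.
The clock on probe Alpha records proper time, so ship B measures Δt = γΔτ = 1.0831 × 208 = 225 hours.

225 hours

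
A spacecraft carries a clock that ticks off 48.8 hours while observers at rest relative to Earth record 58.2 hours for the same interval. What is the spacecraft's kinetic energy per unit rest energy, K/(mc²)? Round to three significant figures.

The time-dilation ratio gives γ = 58.2/48.8 = 1.19262.
K/(mc²) = γ − 1 = 1.19262 − 1 = 0.193.

0.193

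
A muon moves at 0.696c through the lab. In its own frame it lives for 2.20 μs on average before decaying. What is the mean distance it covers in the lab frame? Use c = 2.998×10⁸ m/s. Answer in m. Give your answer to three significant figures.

β² = 0.484416, so γ = 1/√0.515584 = 1.3927.
Lab-frame lifetime: Δt = γτ = 1.3927 × 2.20 μs = 3.0639 μs.
Distance: d = vΔt = 0.696 × 2.998×10⁸ m/s × 3.0639×10^-6 s = 639 m.

639 m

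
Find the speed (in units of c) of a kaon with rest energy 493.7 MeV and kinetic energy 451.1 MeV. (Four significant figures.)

0.8526c

γ = 1 + K/(mc²) = 1 + 451.1/493.7 = 1.9137.
β = √(1 − 1/γ²) = √(1 − 0.273056) = √0.726944 = 0.8526.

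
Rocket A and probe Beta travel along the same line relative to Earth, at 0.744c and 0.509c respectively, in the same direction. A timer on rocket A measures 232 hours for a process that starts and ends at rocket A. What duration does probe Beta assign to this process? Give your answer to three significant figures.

The velocity of rocket A relative to probe Beta is (0.744 − 0.509)c / (1 − 0.744×0.509) = 0.37824c; relative speed 0.37824c.
γ for this relative speed: γ = 1/√(1 − 0.143065) = 1.0803.
The clock on rocket A records proper time, so probe Beta measures Δt = γΔτ = 1.0803 × 232 = 251 hours.

251 hours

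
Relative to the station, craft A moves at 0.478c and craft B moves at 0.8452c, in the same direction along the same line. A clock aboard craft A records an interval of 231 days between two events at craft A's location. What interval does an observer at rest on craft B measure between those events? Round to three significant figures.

The velocity of craft A relative to craft B is (0.478 − 0.8452)c / (1 − 0.478×0.8452) = −0.61611c; relative speed 0.61611c.
γ for this relative speed: γ = 1/√(1 − 0.379592) = 1.2696.
The clock on craft A records proper time, so craft B measures Δt = γΔτ = 1.2696 × 231 = 293 days.

293 days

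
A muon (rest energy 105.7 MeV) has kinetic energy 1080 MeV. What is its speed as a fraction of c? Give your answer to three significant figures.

0.996c

K = (γ−1)mc², so γ = 1 + 1080/105.7 = 11.218.
Then v/c = √(1 − γ⁻²) = √(1 − 0.00794638) = √0.99205362 = 0.996.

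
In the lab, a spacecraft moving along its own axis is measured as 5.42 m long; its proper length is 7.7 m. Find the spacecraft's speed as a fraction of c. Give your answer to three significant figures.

0.710c

Length contraction gives γ = L₀/L = 7.7/5.42 = 1.4207.
β = √(1 − 1/γ²) = √0.504555 = 0.710.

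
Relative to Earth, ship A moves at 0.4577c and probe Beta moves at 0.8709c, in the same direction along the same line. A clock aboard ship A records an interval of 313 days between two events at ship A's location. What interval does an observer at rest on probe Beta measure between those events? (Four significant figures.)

Speed of ship A in probe Beta's frame: u = (v_A − v_B)/(1 − v_A v_B/c²) = (0.4577 − 0.8709)/(1 − 0.4577×0.8709) = −0.4132/0.60138907 = −0.68708; |u| = 0.68708c.
At |u| = 0.68708c, γ = (1 − 0.472079)^(−1/2) = 1.3763.
Ship A's interval is proper; time dilation gives Δt_B = γΔτ = 1.3763 × 313 days = 430.8 days.

430.8 days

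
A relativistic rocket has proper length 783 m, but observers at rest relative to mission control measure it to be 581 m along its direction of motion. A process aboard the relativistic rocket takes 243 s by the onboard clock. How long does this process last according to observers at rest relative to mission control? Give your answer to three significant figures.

327 s

γ = L₀/L = 783/581 = 1.34768.
Δt = γΔτ = 1.34768 × 243 = 327 s.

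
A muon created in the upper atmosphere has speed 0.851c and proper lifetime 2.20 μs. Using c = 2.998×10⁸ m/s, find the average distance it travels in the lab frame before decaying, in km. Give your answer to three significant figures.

With β = 0.851, γ = 1/√(1 − 0.851²) = 1/√0.275799 = 1.9042.
Lab-frame lifetime: Δt = γτ = 1.9042 × 2.20 μs = 4.1892 μs.
Distance: d = vΔt = 0.851 × 2.998×10⁸ m/s × 4.1892×10^-6 s = 1070 m = 1.07 km.

1.07 km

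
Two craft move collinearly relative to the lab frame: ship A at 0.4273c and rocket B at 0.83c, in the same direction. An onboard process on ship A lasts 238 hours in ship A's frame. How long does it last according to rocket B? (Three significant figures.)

Transform ship A's velocity into rocket B's frame: (0.4273 − 0.83)/(1 − 0.4273·0.83) = −0.4027/0.645341, so the relative speed is 0.62401c.
γ for this relative speed: γ = 1/√(1 − 0.389388) = 1.2797.
The clock on ship A records proper time, so rocket B measures Δt = γΔτ = 1.2797 × 238 = 305 hours.

305 hours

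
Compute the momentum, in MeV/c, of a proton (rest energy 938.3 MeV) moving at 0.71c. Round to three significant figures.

946 MeV/c

γ = 1/√(1 − β²) = 1/√(1 − 0.5041) = 1/√0.4959 = 1/0.704202 = 1.42.
Momentum: p = γβ·mc = 1.42 × 0.71 × 938.3 MeV/c = 946 MeV/c.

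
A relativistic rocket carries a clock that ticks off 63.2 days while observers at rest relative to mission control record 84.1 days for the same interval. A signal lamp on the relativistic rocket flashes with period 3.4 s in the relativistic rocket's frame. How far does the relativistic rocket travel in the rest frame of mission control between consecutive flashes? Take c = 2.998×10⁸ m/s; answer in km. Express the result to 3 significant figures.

8.95×10^5 km

From Δt = γΔτ: γ = 84.1/63.2 = 1.3307.
β = √(1 − 1/γ²) = 0.65975. Lab-frame period = γτ = 1.3307×3.4 s = 4.5244 s. Distance = βc × γτ = 0.65975 × 2.998×10⁸ m/s × 4.5244 s = 8.9489×10^8 m = 8.95×10^5 km.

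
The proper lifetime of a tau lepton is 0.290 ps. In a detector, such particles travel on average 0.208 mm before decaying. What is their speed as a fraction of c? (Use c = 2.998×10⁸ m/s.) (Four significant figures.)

d = βγcτ ⇒ βγ = d/(cτ) = 2.080×10^-4 m / (8.6942×10^-5 m) = 2.3924.
β = (βγ)/√(1+(βγ)²) = 2.3924/√6.72358 = 0.9226.

0.9226c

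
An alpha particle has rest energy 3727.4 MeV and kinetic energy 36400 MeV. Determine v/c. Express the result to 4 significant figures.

0.9957

K = (γ−1)mc², so γ = 1 + 36400/3727.4 = 10.766.
Then v/c = √(1 − γ⁻²) = √(1 − 0.00862762) = √0.99137238 = 0.9957.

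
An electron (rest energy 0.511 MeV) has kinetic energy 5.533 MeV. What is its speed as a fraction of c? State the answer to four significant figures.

γ = 1 + K/(mc²) = 1 + 5.533/0.511 = 11.828.
β = √(1 − 1/γ²) = √(1 − 0.00714788) = √0.99285212 = 0.9964.

0.9964c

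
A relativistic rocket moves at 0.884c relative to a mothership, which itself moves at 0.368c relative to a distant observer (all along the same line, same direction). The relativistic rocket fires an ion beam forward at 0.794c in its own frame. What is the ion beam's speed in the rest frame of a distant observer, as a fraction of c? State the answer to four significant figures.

Compose velocities in two stages. Stage 1 (into S'): u₁ = (0.794+0.884)/(1+0.794×0.884) = 0.98596.
Stage 2 (into S): u = (0.98596+0.368)/(1+0.98596×0.368) = 0.99349, so the speed is 0.9935c.

0.9935c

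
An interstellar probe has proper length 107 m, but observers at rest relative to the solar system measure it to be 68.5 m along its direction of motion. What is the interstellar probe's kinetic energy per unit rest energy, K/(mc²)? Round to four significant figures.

0.5620

From L = L₀/γ: γ = 107/68.5 = 1.56204.
Since K = (γ−1)mc², K/(mc²) = 1.56204 − 1 = 0.5620.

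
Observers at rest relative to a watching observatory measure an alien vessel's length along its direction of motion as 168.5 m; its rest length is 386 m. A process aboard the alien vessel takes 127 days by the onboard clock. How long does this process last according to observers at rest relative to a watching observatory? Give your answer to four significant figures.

Length contraction gives γ = L₀/L = 386/168.5 = 2.2908.
Δt = γΔτ = 2.2908 × 127 = 290.9 days.

290.9 days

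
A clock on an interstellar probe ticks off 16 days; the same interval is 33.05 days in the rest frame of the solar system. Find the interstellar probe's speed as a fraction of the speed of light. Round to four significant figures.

γ = Δt/Δτ = 33.05/16 = 2.0656.
β = √(1 − 1/γ²) = √(1 − 0.234373) = √0.765627 = 0.8750.

0.8750c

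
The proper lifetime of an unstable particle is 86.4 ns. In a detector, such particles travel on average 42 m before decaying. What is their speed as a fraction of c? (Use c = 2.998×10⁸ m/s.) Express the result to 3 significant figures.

0.851c

d = βγcτ ⇒ βγ = d/(cτ) = 42.00 m / (25.90272 m) = 1.6215.
β = (βγ)/√(1+(βγ)²) = 1.6215/√3.62926 = 0.851.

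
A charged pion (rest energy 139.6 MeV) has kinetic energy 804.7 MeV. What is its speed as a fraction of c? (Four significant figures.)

0.9890c

γ = 1 + K/(mc²) = 1 + 804.7/139.6 = 6.7643.
β = √(1 − 1/γ²) = √(1 − 0.0218552) = √0.9781448 = 0.9890.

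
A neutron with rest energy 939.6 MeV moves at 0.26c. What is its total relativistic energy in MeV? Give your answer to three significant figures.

Lorentz factor: γ = (1 − 0.0676)^(−1/2) = 1.0356.
Total energy: E = γmc² = 1.0356 × 939.6 MeV = 973 MeV.

973 MeV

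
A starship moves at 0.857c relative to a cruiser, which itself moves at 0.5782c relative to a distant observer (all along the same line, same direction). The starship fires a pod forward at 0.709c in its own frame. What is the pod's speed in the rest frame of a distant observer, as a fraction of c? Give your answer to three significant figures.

First combine the pod and starship (S''→S'): u₁ = (0.709 + 0.857)/(1 + 0.709×0.857) = 1.566/1.607613 = 0.97412.
Then combine with the cruiser (S'→S): u = (0.97412 + 0.5782)/(1 + 0.97412×0.5782) = 1.55232/1.563236184 = 0.99302.

0.993c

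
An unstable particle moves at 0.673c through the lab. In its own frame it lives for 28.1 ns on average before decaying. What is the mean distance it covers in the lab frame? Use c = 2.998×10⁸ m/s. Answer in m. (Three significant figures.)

7.67 m

γ = 1/√(1 − β²) = 1/√(1 − 0.452929) = 1/√0.547071 = 1/0.739642 = 1.352.
Lab-frame lifetime: Δt = γτ = 1.352 × 28.1 ns = 37.991 ns.
Distance: d = vΔt = 0.673 × 2.998×10⁸ m/s × 3.7991×10^-8 s = 7.67 m.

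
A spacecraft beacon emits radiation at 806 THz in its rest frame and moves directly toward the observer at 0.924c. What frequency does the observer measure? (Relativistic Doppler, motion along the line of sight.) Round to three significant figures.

4060 THz

Relativistic Doppler (source moving toward): f_obs = f_src · √((1+β)/(1−β)).
With β = 0.924: factor = √(1.924/0.076) = 5.0315.
f_obs = 806 × 5.0315 = 4060 THz.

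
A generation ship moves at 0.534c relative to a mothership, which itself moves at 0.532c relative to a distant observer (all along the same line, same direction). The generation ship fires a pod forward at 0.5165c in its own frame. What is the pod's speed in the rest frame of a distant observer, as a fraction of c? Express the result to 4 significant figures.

0.9425c

First combine the pod and generation ship (S''→S'): u₁ = (0.5165 + 0.534)/(1 + 0.5165×0.534) = 1.0505/1.275811 = 0.8234.
Then combine with the mothership (S'→S): u = (0.8234 + 0.532)/(1 + 0.8234×0.532) = 1.3554/1.4380488 = 0.94253.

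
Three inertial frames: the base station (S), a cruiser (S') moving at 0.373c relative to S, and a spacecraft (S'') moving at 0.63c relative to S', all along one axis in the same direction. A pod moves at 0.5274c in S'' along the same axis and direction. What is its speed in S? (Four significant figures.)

0.9378c

Apply u = (u'+v)/(1+u'v) twice. Pod in the cruiser frame: (0.5274+0.63)/(1+0.5274·0.63) = 1.1574/1.332262 = 0.86875c.
That velocity, transformed to the rest frame of the base station: (0.86875+0.373)/(1+0.86875·0.373) = 1.24175/1.32404375 = 0.93785c.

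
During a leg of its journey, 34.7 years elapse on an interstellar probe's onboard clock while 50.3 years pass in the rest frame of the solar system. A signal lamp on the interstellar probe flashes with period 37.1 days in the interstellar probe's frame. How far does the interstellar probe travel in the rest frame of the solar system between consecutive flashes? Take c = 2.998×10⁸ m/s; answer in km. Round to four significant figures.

1.008×10^12 km

The time-dilation ratio gives γ = 50.3/34.7 = 1.44957.
β = √(1 − 1/γ²) = 0.72394. Lab-frame period = γτ = 1.44957×37.1 days = 53.779 days. Distance = βc × γτ = 0.72394 × 2.998×10⁸ m/s × 4646505.6 s = 1.0085×10^15 m = 1.008×10^12 km.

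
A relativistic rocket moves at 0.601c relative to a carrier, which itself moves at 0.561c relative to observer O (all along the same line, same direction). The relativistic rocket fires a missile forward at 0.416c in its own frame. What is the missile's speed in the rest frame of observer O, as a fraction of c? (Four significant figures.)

0.9438c

Apply u = (u'+v)/(1+u'v) twice. Missile in the carrier frame: (0.416+0.601)/(1+0.416·0.601) = 1.017/1.250016 = 0.81359c.
That velocity, transformed to the rest frame of observer O: (0.81359+0.561)/(1+0.81359·0.561) = 1.37459/1.45642399 = 0.94381c.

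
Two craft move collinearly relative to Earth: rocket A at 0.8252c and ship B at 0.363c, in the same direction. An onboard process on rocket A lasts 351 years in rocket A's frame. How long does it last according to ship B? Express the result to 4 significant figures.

467.1 years

The velocity of rocket A relative to ship B is (0.8252 − 0.363)c / (1 − 0.8252×0.363) = 0.65986c; relative speed 0.65986c.
At |u| = 0.65986c, γ = (1 − 0.435415)^(−1/2) = 1.3309.
The clock on rocket A records proper time, so ship B measures Δt = γΔτ = 1.3309 × 351 = 467.1 years.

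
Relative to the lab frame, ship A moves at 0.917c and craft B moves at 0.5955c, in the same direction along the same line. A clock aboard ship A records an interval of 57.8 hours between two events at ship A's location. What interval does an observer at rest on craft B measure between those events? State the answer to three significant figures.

81.9 hours

Transform ship A's velocity into craft B's frame: (0.917 − 0.5955)/(1 − 0.917·0.5955) = 0.3215/0.4539265, so the relative speed is 0.70826c.
At |u| = 0.70826c, γ = (1 − 0.501632)^(−1/2) = 1.4165.
The clock on ship A records proper time, so craft B measures Δt = γΔτ = 1.4165 × 57.8 = 81.9 hours.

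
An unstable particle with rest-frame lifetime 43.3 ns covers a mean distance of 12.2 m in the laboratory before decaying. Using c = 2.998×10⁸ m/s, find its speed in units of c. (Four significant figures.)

0.6848c

Lab distance = (lab lifetime)·v = γτ·βc, so βγ = d/(cτ) = 12.20/(2.998×10⁸ × 4.330×10^-8) = 0.93981.
With βγ = 0.93981: γ² = 1 + (βγ)² = 1.883243, and β = (βγ)/γ = 0.93981/1.37231 = 0.6848.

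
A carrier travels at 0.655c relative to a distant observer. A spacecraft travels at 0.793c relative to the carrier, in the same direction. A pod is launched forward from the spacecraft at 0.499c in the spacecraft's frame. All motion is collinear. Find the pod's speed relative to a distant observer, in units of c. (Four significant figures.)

Apply u = (u'+v)/(1+u'v) twice. Pod in the carrier frame: (0.499+0.793)/(1+0.499·0.793) = 1.292/1.395707 = 0.9257c.
That velocity, transformed to the rest frame of a distant observer: (0.9257+0.655)/(1+0.9257·0.655) = 1.5807/1.6063335 = 0.98404c.

0.9840c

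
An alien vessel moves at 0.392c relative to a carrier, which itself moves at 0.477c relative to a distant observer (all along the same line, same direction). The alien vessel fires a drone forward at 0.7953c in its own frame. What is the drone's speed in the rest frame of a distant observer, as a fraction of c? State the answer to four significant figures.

Apply u = (u'+v)/(1+u'v) twice. Drone in the carrier frame: (0.7953+0.392)/(1+0.7953·0.392) = 1.1873/1.3117576 = 0.90512c.
That velocity, transformed to the rest frame of a distant observer: (0.90512+0.477)/(1+0.90512·0.477) = 1.38212/1.43174224 = 0.96534c.

0.9653c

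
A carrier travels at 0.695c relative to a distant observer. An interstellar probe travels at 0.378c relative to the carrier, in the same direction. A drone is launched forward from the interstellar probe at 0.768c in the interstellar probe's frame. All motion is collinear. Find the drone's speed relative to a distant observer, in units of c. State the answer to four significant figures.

First combine the drone and interstellar probe (S''→S'): u₁ = (0.768 + 0.378)/(1 + 0.768×0.378) = 1.146/1.290304 = 0.88816.
Then combine with the carrier (S'→S): u = (0.88816 + 0.695)/(1 + 0.88816×0.695) = 1.58316/1.6172712 = 0.97891.

0.9789c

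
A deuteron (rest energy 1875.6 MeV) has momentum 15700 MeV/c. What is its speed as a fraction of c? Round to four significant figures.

0.9929c

pc/(mc²) = 15700/1875.6 = 8.3707 = βγ = β/√(1−β²).
So β² = x²/(1 + x²) with x = 8.3707: x² = 70.0686, β² = 70.0686/71.0686 = 0.985929, β = 0.9929.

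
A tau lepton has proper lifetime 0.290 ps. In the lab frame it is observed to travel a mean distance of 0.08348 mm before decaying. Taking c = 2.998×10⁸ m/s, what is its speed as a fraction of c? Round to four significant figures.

Lab distance = (lab lifetime)·v = γτ·βc, so βγ = d/(cτ) = 8.348×10^-5/(2.998×10⁸ × 2.900×10^-13) = 0.96018.
With βγ = 0.96018: γ² = 1 + (βγ)² = 1.921946, and β = (βγ)/γ = 0.96018/1.38634 = 0.6926.

0.6926c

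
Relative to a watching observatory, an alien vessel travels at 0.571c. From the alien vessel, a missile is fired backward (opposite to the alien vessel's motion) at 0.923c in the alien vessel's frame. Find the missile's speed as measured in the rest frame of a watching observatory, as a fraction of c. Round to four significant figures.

In units of c, u = (u' + v)/(1 + u'v) with u' = −0.923 and v = 0.571.
Numerator: −0.923 + 0.571 = −0.352. Denominator: 1 + (−0.923)(0.571) = 0.472967.
u = −0.352/0.472967 = −0.74424, so the speed is 0.7442c.

0.7442c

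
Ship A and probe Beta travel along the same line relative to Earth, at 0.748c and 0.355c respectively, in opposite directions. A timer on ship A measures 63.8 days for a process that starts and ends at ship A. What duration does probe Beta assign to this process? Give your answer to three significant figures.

130 days

Transform ship A's velocity into probe Beta's frame: (0.748 + 0.355)/(1 + 0.748·0.355) = 1.103/1.26554, so the relative speed is 0.87156c.
γ for this relative speed: γ = 1/√(1 − 0.759617) = 2.0396.
The clock on ship A records proper time, so probe Beta measures Δt = γΔτ = 2.0396 × 63.8 = 130 days.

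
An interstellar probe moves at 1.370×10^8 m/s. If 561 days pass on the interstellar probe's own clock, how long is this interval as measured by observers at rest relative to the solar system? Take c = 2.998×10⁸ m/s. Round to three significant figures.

631 days

β = v/c = (1.370×10^8 m/s)/(2.998×10⁸ m/s) = 0.456971.
Lorentz factor: γ = (1 − 0.2088225)^(−1/2) = 1.1243.
Time dilation: Δt = γ·Δτ = 1.1243 × 561 = 631 days.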